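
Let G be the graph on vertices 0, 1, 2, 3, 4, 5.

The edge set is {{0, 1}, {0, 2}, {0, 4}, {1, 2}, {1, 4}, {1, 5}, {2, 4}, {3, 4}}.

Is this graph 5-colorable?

Yes

The chromatic number is 4. 0, 1, 2, 4 form a clique, so at least 4 colors are needed.
4 colors suffice: color red → {1, 3}; color blue → {4, 5}; color green → {0}; color yellow → {2}.
Since 5 ≥ 4, a proper 5-coloring certainly exists.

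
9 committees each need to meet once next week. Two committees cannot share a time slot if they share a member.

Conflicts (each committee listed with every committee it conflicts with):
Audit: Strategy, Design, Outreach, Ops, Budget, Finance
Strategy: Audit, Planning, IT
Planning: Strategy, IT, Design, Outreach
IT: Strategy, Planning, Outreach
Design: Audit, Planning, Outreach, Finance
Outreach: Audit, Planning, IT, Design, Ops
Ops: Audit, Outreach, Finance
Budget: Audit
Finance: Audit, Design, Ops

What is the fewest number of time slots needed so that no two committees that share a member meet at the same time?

3

Planning, IT, Outreach pairwise conflict, so at least 3 time slots are needed.
A valid assignment using 3 time slots: Audit=1, Strategy=2, Planning=1, IT=3, Design=3, Outreach=2, Ops=3, Budget=2, Finance=2. No two conflicting committees share a time slot.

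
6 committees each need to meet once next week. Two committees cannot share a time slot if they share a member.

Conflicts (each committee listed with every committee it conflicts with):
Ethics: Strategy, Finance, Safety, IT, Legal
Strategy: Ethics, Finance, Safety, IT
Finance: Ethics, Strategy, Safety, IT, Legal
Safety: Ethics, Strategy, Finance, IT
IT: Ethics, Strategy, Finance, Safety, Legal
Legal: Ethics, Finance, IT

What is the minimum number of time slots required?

Ethics, Strategy, Finance, Safety, IT are mutually in conflict, so at least 5 time slots are needed.
5 time slots suffice: Ethics=3, Strategy=5, Finance=2, Safety=4, IT=1, Legal=4. Every pair that conflicts lands in different time slots.

5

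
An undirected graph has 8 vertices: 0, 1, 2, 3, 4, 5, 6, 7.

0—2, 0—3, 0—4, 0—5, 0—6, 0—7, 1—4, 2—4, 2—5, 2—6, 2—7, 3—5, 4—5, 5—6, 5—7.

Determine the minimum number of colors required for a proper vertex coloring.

0, 2, 5, 7 form a clique, so at least 4 colors are needed.
4 colors suffice: 0=a, 1=a, 2=c, 3=c, 4=d, 5=b, 6=d, 7=d. Each edge has distinct colors on its endpoints.

4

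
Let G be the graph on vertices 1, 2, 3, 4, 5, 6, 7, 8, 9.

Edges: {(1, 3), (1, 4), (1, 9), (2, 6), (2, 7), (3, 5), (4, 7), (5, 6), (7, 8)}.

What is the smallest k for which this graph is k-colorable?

The cycle 4-7-2-6-5-3-1-4 has odd length 7, so it cannot be 2-colored; at least 3 colors are needed.
One proper 3-coloring: 1=red, 2=blue, 3=blue, 4=blue, 5=green, 6=red, 7=red, 8=blue, 9=blue. No two adjacent vertices share a color.

3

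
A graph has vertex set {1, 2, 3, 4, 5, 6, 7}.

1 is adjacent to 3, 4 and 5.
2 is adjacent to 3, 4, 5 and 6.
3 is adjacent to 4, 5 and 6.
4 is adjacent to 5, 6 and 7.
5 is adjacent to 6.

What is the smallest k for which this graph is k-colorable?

2, 3, 4, 5, 6 are pairwise adjacent (a clique of size 5), so at least 5 colors are needed.
5 colors suffice: 1=yellow, 2=yellow, 3=green, 4=red, 5=blue, 6=purple, 7=blue. No two adjacent vertices share a color.

5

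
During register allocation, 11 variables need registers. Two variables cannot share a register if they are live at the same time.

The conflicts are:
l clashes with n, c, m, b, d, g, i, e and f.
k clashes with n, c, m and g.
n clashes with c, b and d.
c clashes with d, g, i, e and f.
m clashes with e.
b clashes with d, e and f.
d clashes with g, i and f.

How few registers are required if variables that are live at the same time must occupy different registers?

l, c, d, f pairwise conflict, so at least 4 registers are needed.
A valid assignment using 4 registers: l=1, k=1, n=4, c=2, m=2, b=2, d=3, g=4, i=4, e=3, f=4. Every pair that conflicts lands in different registers.

4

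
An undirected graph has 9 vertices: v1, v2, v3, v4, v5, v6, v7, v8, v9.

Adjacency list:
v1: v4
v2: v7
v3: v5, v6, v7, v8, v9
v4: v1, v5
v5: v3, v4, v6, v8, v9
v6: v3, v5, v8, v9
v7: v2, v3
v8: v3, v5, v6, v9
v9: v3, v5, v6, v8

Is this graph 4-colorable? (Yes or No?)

No

v3, v5, v6, v8, v9 are mutually adjacent (a clique of size 5), so at least 5 colors are needed.
So 4 colors are not enough.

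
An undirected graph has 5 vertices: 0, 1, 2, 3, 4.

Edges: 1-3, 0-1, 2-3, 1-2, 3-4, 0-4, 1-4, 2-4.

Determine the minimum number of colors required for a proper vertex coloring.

4

1, 2, 3, 4 form a clique, so at least 4 colors are needed.
One proper 4-coloring: 0=green, 1=blue, 2=green, 3=yellow, 4=red. Every edge joins two different colors.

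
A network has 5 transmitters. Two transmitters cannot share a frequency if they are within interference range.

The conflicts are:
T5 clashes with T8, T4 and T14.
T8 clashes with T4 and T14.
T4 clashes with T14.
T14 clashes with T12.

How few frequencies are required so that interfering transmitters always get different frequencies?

4

T5, T8, T4, T14 all conflict with each other, so at least 4 frequencies are needed.
Using 4 frequencies: T5=2, T8=4, T4=3, T14=1, T12=2. No two conflicting transmitters share a frequency.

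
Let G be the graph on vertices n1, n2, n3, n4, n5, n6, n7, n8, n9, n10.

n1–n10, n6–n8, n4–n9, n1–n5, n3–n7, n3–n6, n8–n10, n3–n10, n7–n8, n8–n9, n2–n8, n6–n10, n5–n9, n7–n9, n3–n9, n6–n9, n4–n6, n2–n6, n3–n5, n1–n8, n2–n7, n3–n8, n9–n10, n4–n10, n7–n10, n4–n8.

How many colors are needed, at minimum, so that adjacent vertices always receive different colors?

n3, n6, n8, n9, n10 are mutually adjacent (a clique of size 5), so at least 5 colors are needed.
5 colors suffice: color 1 → {n5, n8}; color 2 → {n1, n2, n9}; color 3 → {n10}; color 4 → {n3, n4}; color 5 → {n6, n7}. Every edge joins two different colors.

5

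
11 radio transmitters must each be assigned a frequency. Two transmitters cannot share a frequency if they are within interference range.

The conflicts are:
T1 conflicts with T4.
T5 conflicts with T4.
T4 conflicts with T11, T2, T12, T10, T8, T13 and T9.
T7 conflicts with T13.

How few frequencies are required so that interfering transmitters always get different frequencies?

T4 and T2 conflict, so at least 2 frequencies are needed.
2 frequencies suffice: frequency 1 → {T4, T7}; frequency 2 → {T1, T5, T11, T2, T12, T10, T8, T13, T9}. Every pair that conflicts lands in different frequencies.

2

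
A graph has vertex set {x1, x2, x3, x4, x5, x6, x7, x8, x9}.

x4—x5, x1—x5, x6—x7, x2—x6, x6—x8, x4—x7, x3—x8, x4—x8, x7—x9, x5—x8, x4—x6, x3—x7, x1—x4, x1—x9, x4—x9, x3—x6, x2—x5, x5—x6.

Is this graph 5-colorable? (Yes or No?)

Yes

The chromatic number is 4. x4, x5, x6, x8 form a clique, so at least 4 colors are needed.
4 colors suffice: color R → {x2, x3, x4}; color B → {x6, x9}; color G → {x5, x7}; color Y → {x1, x8}.
Since 5 ≥ 4, a proper 5-coloring certainly exists.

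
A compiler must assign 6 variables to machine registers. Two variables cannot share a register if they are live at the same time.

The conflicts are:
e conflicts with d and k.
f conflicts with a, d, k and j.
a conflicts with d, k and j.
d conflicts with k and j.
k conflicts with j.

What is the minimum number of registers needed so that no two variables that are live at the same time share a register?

5

f, a, d, k, j are mutually in conflict, so at least 5 registers are needed.
A valid assignment using 5 registers: e=3, f=4, a=5, d=2, k=1, j=3. Every pair that conflicts lands in different registers.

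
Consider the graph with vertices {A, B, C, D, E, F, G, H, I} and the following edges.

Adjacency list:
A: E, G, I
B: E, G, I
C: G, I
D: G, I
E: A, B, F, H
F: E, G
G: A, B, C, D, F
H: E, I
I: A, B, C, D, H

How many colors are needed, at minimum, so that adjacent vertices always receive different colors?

2

H and I are adjacent, so at least 2 colors are needed.
One proper 2-coloring: A=2, B=2, C=2, D=2, E=1, F=2, G=1, H=2, I=1. No two adjacent vertices share a color.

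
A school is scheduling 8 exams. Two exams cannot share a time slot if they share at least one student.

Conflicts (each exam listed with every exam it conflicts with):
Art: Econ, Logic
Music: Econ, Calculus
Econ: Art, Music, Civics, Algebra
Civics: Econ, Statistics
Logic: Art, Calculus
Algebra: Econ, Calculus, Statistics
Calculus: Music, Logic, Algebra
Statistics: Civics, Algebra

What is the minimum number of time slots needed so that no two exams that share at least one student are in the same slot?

The cycle Econ-Art-Logic-Calculus-Music-Econ has odd length 5, so it cannot be 2-colored; at least 3 time slots are needed.
3 time slots suffice: time slot 1 → {Econ, Calculus, Statistics}; time slot 2 → {Music, Civics, Logic, Algebra}; time slot 3 → {Art}. No two conflicting exams share a time slot.

3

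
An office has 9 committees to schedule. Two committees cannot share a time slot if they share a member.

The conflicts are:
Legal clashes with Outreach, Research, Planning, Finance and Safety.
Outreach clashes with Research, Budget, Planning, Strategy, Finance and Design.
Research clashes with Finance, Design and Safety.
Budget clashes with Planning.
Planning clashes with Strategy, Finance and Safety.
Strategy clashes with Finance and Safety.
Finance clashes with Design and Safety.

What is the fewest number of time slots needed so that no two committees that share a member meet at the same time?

4

Planning, Strategy, Finance, Safety are mutually in conflict, so at least 4 time slots are needed.
4 time slots suffice: Legal=4, Outreach=2, Research=3, Budget=1, Planning=3, Strategy=4, Finance=1, Design=4, Safety=2. No two conflicting committees share a time slot.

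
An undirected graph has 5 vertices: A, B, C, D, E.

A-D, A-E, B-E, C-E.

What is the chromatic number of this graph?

B and E are adjacent, so at least 2 colors are needed.
2 colors suffice: color 1 → {D, E}; color 2 → {A, B, C}. Each edge has distinct colors on its endpoints.

2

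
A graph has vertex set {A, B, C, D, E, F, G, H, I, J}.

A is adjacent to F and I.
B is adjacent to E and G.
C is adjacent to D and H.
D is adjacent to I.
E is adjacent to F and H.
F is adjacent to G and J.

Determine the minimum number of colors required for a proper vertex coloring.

The cycle F-E-H-C-D-I-A-F has odd length 7, so it cannot be 2-colored; at least 3 colors are needed.
A valid assignment using 3 colors: A=blue, B=red, C=red, D=blue, E=blue, F=red, G=blue, H=green, I=red, J=blue. No two adjacent vertices share a color.

3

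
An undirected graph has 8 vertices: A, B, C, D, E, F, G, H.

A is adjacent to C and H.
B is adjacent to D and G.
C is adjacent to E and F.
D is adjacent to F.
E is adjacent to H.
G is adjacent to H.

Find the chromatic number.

3

The cycle G-H-A-C-F-D-B-G has odd length 7, so it cannot be 2-colored; at least 3 colors are needed.
3 colors suffice: color 1 → {B, C, H}; color 2 → {A, E, F, G}; color 3 → {D}. Every edge joins two different colors.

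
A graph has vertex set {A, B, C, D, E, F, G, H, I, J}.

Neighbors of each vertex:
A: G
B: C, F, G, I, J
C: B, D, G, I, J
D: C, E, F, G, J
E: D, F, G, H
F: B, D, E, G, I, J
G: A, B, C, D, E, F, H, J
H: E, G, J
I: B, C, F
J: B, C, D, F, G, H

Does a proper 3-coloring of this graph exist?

D, E, F, G are mutually adjacent (a clique of size 4), so at least 4 colors are needed.
So 3 colors are not enough.

No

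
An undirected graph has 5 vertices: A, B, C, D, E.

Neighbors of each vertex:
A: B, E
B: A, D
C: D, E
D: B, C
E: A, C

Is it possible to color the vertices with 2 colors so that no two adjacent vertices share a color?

No

The cycle C-D-B-A-E-C has odd length 5, so it cannot be 2-colored; at least 3 colors are needed.
So 2 colors are not enough.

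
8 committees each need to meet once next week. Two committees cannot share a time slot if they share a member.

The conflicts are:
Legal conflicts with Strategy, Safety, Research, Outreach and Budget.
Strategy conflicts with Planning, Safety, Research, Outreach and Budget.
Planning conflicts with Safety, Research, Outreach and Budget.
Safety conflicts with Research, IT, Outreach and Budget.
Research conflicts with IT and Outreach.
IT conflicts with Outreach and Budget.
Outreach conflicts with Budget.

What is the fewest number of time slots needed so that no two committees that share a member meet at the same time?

Strategy, Planning, Safety, Research, Outreach pairwise conflict, so at least 5 time slots are needed.
Using 5 time slots: Legal=5, Strategy=3, Planning=5, Safety=1, Research=4, IT=3, Outreach=2, Budget=4. Every pair that conflicts lands in different time slots.

5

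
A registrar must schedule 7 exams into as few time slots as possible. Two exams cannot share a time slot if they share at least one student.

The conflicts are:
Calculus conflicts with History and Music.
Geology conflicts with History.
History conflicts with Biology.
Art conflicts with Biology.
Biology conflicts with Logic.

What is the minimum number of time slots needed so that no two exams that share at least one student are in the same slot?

Calculus and Music conflict, so at least 2 time slots are needed.
2 time slots suffice: Calculus=1, Geology=1, History=2, Art=2, Music=2, Biology=1, Logic=2. Each listed conflict is separated.

2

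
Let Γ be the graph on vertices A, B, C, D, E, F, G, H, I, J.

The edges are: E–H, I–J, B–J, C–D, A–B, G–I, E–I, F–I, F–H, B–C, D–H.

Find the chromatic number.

The cycle D-C-B-J-I-F-H-D has odd length 7, so it cannot be 2-colored; at least 3 colors are needed.
3 colors suffice: color red → {B, H, I}; color blue → {A, C, E, F, G, J}; color green → {D}. No two adjacent vertices share a color.

3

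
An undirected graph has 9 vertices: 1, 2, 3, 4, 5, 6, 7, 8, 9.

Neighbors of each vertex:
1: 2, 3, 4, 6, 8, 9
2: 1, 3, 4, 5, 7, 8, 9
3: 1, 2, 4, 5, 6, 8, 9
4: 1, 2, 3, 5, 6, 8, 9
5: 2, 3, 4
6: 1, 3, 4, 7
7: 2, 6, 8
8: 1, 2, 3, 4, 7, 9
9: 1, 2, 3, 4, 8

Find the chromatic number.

6

1, 2, 3, 4, 8, 9 form a clique, so at least 6 colors are needed.
A valid assignment using 6 colors: 1=d, 2=a, 3=b, 4=c, 5=d, 6=a, 7=b, 8=e, 9=f. Every edge joins two different colors.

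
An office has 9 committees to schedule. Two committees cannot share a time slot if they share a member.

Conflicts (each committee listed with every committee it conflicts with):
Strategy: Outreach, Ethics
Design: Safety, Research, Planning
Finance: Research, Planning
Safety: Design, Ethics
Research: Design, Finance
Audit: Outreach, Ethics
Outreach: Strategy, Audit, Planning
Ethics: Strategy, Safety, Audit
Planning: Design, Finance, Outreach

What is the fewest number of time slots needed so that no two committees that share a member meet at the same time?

Audit and Outreach conflict, so at least 2 time slots are needed.
2 time slots suffice: time slot 1 → {Design, Finance, Outreach, Ethics}; time slot 2 → {Strategy, Safety, Research, Audit, Planning}. Each listed conflict is separated.

2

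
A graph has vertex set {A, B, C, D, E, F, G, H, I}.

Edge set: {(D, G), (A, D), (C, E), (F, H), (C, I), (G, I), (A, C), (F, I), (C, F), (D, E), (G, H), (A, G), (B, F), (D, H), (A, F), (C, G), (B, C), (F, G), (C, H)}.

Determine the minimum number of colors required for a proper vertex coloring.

A, C, F, G are pairwise adjacent (a clique of size 4), so at least 4 colors are needed.
4 colors suffice: color 1 → {C, D}; color 2 → {E, F}; color 3 → {B, G}; color 4 → {A, H, I}. No two adjacent vertices share a color.

4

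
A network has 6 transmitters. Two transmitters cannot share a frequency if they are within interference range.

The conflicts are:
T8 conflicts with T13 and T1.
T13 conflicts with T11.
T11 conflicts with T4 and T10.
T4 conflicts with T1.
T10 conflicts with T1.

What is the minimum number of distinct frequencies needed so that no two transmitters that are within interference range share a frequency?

3

The cycle T13-T8-T1-T4-T11-T13 has odd length 5, so it cannot be 2-colored; at least 3 frequencies are needed.
3 frequencies suffice: frequency 1 → {T11, T1}; frequency 2 → {T8, T4, T10}; frequency 3 → {T13}. Each listed conflict is separated.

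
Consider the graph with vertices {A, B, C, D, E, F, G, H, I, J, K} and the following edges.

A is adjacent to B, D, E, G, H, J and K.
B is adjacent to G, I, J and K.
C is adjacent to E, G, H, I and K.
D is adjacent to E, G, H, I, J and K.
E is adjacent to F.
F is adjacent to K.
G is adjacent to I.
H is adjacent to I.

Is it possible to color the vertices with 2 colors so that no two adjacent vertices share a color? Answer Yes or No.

No

A, B, K are pairwise adjacent, so at least 3 colors are needed.
So 2 colors are not enough.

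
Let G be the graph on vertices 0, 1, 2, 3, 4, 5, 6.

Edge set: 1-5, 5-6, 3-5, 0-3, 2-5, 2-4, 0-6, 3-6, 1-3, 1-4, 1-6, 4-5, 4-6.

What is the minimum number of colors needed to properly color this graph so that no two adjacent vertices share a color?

4

1, 3, 5, 6 are mutually adjacent (a clique of size 4), so at least 4 colors are needed.
A valid assignment using 4 colors: 0=b, 1=c, 2=a, 3=d, 4=d, 5=b, 6=a. Each edge has distinct colors on its endpoints.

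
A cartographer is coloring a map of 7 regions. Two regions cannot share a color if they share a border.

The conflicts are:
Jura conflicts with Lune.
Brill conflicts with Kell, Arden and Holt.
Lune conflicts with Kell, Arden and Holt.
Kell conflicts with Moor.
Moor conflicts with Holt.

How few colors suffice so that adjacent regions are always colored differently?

Lune and Holt conflict, so at least 2 colors are needed.
2 colors suffice: color 1 → {Brill, Lune, Moor}; color 2 → {Jura, Kell, Arden, Holt}. Each listed conflict is separated.

2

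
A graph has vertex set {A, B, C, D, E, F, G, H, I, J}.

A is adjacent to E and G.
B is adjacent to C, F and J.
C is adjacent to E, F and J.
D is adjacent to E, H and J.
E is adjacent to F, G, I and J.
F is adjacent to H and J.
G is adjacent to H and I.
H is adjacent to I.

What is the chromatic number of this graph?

B, C, F, J are mutually adjacent (a clique of size 4), so at least 4 colors are needed.
4 colors suffice: A=green, B=red, C=yellow, D=blue, E=red, F=blue, G=blue, H=red, I=green, J=green. Every edge joins two different colors.

4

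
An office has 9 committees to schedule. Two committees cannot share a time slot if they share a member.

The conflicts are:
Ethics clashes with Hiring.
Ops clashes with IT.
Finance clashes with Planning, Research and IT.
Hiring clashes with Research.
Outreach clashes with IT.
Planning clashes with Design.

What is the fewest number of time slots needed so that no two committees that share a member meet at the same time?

2

Hiring and Research conflict, so at least 2 time slots are needed.
2 time slots suffice: time slot 1 → {Ops, Finance, Hiring, Outreach, Design}; time slot 2 → {Ethics, Planning, Research, IT}. Every pair that conflicts lands in different time slots.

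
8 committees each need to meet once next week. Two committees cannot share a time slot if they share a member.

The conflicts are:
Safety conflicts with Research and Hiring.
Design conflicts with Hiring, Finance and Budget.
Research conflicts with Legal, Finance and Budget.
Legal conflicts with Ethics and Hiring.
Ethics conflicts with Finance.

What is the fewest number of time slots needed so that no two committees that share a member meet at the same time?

3

The cycle Safety-Research-Finance-Design-Hiring-Safety has odd length 5, so it cannot be 2-colored; at least 3 time slots are needed.
Using 3 time slots: Safety=2, Design=3, Research=1, Legal=2, Ethics=1, Hiring=1, Finance=2, Budget=2. Every pair that conflicts lands in different time slots.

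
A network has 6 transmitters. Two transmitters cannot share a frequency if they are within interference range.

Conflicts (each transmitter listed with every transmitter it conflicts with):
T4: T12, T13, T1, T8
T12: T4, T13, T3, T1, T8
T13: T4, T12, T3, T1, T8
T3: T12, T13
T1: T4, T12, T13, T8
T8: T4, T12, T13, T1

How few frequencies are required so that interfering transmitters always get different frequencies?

T4, T12, T13, T1, T8 pairwise conflict, so at least 5 frequencies are needed.
5 frequencies suffice: frequency 1 → {T12}; frequency 2 → {T13}; frequency 3 → {T3, T8}; frequency 4 → {T4}; frequency 5 → {T1}. Each listed conflict is separated.

5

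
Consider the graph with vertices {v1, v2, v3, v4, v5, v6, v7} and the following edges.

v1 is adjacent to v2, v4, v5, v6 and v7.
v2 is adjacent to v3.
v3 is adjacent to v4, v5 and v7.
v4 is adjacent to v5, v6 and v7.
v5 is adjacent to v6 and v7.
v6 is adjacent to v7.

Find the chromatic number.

v1, v4, v5, v6, v7 are mutually adjacent (a clique of size 5), so at least 5 colors are needed.
5 colors suffice: v1=red, v2=blue, v3=red, v4=yellow, v5=green, v6=purple, v7=blue. Every edge joins two different colors.

5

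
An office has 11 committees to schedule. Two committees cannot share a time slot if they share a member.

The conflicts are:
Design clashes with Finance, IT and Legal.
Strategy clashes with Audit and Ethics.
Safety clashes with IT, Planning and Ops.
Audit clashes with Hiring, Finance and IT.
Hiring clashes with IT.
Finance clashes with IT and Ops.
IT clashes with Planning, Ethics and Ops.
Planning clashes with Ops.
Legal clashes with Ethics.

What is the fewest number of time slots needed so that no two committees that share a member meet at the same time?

4

Safety, IT, Planning, Ops pairwise conflict, so at least 4 time slots are needed.
4 time slots suffice: time slot 1 → {Strategy, IT, Legal}; time slot 2 → {Design, Audit, Ethics, Ops}; time slot 3 → {Safety, Hiring, Finance}; time slot 4 → {Planning}. Every pair that conflicts lands in different time slots.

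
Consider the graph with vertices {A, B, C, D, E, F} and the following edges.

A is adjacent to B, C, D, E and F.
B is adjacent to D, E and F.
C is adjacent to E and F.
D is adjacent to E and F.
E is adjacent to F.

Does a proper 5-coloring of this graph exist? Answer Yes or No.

Yes

The chromatic number is 5. A, B, D, E, F are pairwise adjacent (a clique of size 5), so at least 5 colors are needed.
5 colors suffice: color red → {A}; color blue → {F}; color green → {E}; color yellow → {B, C}; color purple → {D}.
That is already a proper 5-coloring.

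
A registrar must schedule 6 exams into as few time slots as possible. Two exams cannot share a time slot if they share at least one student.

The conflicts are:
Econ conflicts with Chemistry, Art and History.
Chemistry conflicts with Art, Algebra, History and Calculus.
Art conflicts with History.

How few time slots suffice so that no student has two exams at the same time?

4

Econ, Chemistry, Art, History all conflict with each other, so at least 4 time slots are needed.
4 time slots suffice: Econ=4, Chemistry=1, Art=3, Algebra=2, History=2, Calculus=2. No two conflicting exams share a time slot.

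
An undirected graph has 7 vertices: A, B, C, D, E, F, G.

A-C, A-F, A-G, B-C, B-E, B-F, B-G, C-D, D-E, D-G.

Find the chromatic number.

D and E are adjacent, so at least 2 colors are needed.
2 colors suffice: A=1, B=1, C=2, D=1, E=2, F=2, G=2. Every edge joins two different colors.

2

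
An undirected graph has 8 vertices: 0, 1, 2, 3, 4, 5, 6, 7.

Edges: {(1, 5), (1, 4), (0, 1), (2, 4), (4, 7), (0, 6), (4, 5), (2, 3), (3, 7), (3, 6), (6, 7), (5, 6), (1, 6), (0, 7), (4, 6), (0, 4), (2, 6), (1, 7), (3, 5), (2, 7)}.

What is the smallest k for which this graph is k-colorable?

5

0, 1, 4, 6, 7 are pairwise adjacent (a clique of size 5), so at least 5 colors are needed.
5 colors suffice: 0=purple, 1=yellow, 2=yellow, 3=green, 4=green, 5=blue, 6=red, 7=blue. Every edge joins two different colors.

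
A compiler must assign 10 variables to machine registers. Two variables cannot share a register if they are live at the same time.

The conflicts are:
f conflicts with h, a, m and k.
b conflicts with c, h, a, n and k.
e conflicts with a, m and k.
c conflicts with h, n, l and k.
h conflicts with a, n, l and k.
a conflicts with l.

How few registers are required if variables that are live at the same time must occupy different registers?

4

b, c, h, k all conflict with each other, so at least 4 registers are needed.
4 registers suffice: f=3, b=4, e=1, c=3, h=1, a=2, m=2, n=2, l=4, k=2. Each listed conflict is separated.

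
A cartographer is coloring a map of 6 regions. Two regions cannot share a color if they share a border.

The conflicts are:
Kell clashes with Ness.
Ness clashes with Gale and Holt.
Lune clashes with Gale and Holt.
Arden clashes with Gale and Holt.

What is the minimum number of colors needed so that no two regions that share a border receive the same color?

Lune and Gale conflict, so at least 2 colors are needed.
2 colors suffice: Kell=1, Ness=2, Lune=2, Arden=2, Gale=1, Holt=1. Each listed conflict is separated.

2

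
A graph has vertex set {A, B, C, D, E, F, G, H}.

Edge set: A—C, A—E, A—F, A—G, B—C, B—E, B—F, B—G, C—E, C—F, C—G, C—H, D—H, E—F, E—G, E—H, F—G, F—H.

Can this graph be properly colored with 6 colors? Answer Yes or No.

Yes

The chromatic number is 5. B, C, E, F, G are mutually adjacent (a clique of size 5), so at least 5 colors are needed.
5 colors suffice: A=5, B=5, C=2, D=1, E=3, F=1, G=4, H=4.
Since 6 ≥ 5, a proper 6-coloring certainly exists.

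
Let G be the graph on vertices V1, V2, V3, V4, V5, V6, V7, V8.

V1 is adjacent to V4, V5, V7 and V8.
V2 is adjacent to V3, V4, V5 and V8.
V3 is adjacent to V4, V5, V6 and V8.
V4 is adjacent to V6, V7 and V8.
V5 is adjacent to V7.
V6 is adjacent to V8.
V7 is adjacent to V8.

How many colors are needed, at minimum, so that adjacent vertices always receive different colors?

4

V2, V3, V4, V8 form a clique, so at least 4 colors are needed.
One proper 4-coloring: V1=4, V2=4, V3=3, V4=2, V5=1, V6=4, V7=3, V8=1. Every edge joins two different colors.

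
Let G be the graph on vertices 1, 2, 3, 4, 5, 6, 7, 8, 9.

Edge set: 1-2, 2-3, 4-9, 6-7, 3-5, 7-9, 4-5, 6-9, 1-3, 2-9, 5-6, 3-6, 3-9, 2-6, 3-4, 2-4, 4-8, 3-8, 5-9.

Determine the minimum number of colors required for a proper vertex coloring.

4

3, 4, 5, 9 are mutually adjacent (a clique of size 4), so at least 4 colors are needed.
A valid assignment using 4 colors: 1=blue, 2=yellow, 3=red, 4=green, 5=yellow, 6=green, 7=red, 8=blue, 9=blue. Every edge joins two different colors.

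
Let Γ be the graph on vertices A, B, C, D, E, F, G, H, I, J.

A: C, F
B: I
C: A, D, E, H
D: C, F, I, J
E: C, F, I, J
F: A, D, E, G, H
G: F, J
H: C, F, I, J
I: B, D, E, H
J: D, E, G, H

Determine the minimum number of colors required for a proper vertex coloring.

2

D and F are adjacent, so at least 2 colors are needed.
2 colors suffice: A=2, B=2, C=1, D=2, E=2, F=1, G=2, H=2, I=1, J=1. No two adjacent vertices share a color.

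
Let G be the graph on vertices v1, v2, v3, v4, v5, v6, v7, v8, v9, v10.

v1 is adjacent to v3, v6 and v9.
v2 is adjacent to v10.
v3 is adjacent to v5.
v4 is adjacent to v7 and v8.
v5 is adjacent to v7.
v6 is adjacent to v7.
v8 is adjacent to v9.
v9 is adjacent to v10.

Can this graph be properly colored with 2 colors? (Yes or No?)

No

The cycle v1-v3-v5-v7-v6-v1 has odd length 5, so it cannot be 2-colored; at least 3 colors are needed.
So 2 colors are not enough.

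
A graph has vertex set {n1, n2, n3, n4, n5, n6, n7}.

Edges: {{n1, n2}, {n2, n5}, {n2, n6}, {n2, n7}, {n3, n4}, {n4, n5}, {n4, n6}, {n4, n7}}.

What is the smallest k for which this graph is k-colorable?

2

n4 and n6 are adjacent, so at least 2 colors are needed.
One proper 2-coloring: n1=2, n2=1, n3=2, n4=1, n5=2, n6=2, n7=2. Every edge joins two different colors.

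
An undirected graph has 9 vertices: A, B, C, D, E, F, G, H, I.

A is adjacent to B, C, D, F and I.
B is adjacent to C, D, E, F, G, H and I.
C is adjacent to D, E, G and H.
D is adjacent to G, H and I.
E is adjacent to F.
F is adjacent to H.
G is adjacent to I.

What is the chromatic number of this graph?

A, B, C, D form a clique, so at least 4 colors are needed.
4 colors suffice: A=4, B=1, C=3, D=2, E=4, F=2, G=4, H=4, I=3. Each edge has distinct colors on its endpoints.

4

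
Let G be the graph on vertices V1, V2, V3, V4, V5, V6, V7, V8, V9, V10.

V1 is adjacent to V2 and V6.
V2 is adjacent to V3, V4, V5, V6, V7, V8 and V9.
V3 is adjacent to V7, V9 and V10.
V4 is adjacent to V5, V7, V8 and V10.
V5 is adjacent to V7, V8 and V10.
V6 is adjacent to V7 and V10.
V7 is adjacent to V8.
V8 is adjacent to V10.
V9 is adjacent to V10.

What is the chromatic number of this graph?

5

V2, V4, V5, V7, V8 form a clique, so at least 5 colors are needed.
5 colors suffice: color R → {V2, V10}; color B → {V1, V7, V9}; color G → {V3, V6, V8}; color Y → {V4}; color P → {V5}. No two adjacent vertices share a color.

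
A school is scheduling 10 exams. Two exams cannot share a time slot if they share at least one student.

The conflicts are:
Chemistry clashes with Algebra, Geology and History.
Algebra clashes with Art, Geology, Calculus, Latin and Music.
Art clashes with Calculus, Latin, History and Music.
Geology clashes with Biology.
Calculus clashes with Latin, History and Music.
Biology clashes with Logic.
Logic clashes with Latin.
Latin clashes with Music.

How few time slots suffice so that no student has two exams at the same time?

Algebra, Art, Calculus, Latin, Music all conflict with each other, so at least 5 time slots are needed.
5 time slots suffice: time slot 1 → {Algebra, Biology, History}; time slot 2 → {Geology, Latin}; time slot 3 → {Chemistry, Art, Logic}; time slot 4 → {Calculus}; time slot 5 → {Music}. No two conflicting exams share a time slot.

5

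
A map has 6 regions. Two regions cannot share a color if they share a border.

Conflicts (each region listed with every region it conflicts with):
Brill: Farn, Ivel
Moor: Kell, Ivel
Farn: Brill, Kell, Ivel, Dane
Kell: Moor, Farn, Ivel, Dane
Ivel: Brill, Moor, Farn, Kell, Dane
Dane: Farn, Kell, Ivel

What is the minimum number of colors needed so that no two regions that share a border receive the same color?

4

Farn, Kell, Ivel, Dane pairwise conflict, so at least 4 colors are needed.
4 colors suffice: color 1 → {Ivel}; color 2 → {Brill, Kell}; color 3 → {Moor, Farn}; color 4 → {Dane}. Each listed conflict is separated.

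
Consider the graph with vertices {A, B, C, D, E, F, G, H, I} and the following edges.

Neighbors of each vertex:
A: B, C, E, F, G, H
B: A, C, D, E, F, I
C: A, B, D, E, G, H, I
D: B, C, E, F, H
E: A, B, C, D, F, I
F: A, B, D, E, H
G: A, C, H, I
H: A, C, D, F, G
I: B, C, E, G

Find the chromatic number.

A, C, G, H are mutually adjacent (a clique of size 4), so at least 4 colors are needed.
A valid assignment using 4 colors: A=2, B=3, C=1, D=2, E=4, F=1, G=4, H=3, I=2. Every edge joins two different colors.

4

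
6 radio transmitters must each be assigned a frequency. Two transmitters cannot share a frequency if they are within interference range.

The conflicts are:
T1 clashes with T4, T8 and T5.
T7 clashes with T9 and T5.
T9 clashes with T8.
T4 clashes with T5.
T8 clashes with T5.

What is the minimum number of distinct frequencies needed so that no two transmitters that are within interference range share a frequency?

3

T1, T8, T5 all conflict with each other, so at least 3 frequencies are needed.
A valid assignment using 3 frequencies: T1=2, T7=2, T9=1, T4=3, T8=3, T5=1. No two conflicting transmitters share a frequency.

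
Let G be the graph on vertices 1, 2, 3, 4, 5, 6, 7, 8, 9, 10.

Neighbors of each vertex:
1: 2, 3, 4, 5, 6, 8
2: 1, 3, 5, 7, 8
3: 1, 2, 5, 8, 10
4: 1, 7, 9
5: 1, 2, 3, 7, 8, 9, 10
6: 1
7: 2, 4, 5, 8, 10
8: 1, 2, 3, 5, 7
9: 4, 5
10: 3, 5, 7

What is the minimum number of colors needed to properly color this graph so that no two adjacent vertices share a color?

1, 2, 3, 5, 8 are pairwise adjacent (a clique of size 5), so at least 5 colors are needed.
A valid assignment using 5 colors: 1=blue, 2=purple, 3=yellow, 4=red, 5=red, 6=red, 7=blue, 8=green, 9=blue, 10=green. No two adjacent vertices share a color.

5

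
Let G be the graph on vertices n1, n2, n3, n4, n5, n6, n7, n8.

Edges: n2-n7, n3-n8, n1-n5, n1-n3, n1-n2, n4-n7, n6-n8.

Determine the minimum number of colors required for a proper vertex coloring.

2

n3 and n8 are adjacent, so at least 2 colors are needed.
2 colors suffice: color 1 → {n1, n7, n8}; color 2 → {n2, n3, n4, n5, n6}. No two adjacent vertices share a color.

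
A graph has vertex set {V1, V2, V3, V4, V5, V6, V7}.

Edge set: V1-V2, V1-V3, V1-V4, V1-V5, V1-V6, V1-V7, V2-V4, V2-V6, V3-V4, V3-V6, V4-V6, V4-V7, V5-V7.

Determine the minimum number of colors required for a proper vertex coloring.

V1, V3, V4, V6 are mutually adjacent (a clique of size 4), so at least 4 colors are needed.
4 colors suffice: color 1 → {V1}; color 2 → {V4, V5}; color 3 → {V6, V7}; color 4 → {V2, V3}. Every edge joins two different colors.

4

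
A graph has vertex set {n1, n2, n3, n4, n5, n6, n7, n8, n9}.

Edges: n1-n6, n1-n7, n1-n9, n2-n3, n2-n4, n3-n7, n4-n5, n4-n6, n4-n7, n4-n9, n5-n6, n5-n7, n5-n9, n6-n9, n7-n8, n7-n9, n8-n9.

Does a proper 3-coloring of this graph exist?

No

n4, n5, n6, n9 are pairwise adjacent (a clique of size 4), so at least 4 colors are needed.
So 3 colors are not enough.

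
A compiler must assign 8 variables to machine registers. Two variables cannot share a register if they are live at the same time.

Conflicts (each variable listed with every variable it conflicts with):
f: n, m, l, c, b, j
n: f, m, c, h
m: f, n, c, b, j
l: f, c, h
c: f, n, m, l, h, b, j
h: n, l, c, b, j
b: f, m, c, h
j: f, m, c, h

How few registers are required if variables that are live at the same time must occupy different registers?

4

f, n, m, c all conflict with each other, so at least 4 registers are needed.
4 registers suffice: f=2, n=4, m=3, l=3, c=1, h=2, b=4, j=4. Each listed conflict is separated.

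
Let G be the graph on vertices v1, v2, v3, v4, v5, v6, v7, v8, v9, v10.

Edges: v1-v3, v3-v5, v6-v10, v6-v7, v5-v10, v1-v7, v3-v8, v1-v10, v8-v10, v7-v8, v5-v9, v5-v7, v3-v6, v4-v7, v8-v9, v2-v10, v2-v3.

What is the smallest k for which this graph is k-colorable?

v4 and v7 are adjacent, so at least 2 colors are needed.
2 colors suffice: color 1 → {v3, v7, v9, v10}; color 2 → {v1, v2, v4, v5, v6, v8}. Every edge joins two different colors.

2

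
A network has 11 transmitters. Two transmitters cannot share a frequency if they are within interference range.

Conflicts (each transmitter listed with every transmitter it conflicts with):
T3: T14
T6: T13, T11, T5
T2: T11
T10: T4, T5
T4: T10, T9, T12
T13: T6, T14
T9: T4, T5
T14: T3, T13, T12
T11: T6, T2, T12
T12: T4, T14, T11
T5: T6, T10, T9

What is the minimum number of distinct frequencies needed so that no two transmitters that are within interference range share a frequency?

3

The cycle T14-T12-T11-T6-T13-T14 has odd length 5, so it cannot be 2-colored; at least 3 frequencies are needed.
A valid assignment using 3 frequencies: T3=2, T6=2, T2=2, T10=2, T4=1, T13=3, T9=2, T14=1, T11=1, T12=2, T5=1. No two conflicting transmitters share a frequency.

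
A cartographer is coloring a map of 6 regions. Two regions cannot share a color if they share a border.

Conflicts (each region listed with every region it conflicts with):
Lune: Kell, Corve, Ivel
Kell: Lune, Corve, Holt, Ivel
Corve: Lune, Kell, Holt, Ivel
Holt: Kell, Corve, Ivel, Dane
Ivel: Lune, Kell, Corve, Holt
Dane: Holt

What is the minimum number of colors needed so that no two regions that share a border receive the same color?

Lune, Kell, Corve, Ivel all conflict with each other, so at least 4 colors are needed.
A valid assignment using 4 colors: Lune=4, Kell=2, Corve=3, Holt=4, Ivel=1, Dane=1. Each listed conflict is separated.

4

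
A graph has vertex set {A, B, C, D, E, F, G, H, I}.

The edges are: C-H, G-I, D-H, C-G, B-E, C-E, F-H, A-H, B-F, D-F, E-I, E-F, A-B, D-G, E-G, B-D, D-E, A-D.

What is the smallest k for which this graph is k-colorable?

4

B, D, E, F are pairwise adjacent (a clique of size 4), so at least 4 colors are needed.
One proper 4-coloring: A=yellow, B=green, C=blue, D=blue, E=red, F=yellow, G=green, H=red, I=blue. Each edge has distinct colors on its endpoints.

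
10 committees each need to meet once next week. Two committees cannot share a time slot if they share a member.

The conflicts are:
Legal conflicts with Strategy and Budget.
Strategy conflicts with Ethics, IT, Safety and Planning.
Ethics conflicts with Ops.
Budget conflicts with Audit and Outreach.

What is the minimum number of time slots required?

2

Budget and Audit conflict, so at least 2 time slots are needed.
2 time slots suffice: Legal=2, Strategy=1, Ethics=2, IT=2, Ops=1, Budget=1, Safety=2, Planning=2, Audit=2, Outreach=2. Every pair that conflicts lands in different time slots.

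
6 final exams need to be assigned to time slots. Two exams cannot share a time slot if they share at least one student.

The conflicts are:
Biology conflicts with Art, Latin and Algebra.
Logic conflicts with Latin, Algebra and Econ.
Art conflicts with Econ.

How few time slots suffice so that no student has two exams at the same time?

The cycle Logic-Algebra-Biology-Art-Econ-Logic has odd length 5, so it cannot be 2-colored; at least 3 time slots are needed.
3 time slots suffice: time slot 1 → {Biology, Logic}; time slot 2 → {Art, Latin, Algebra}; time slot 3 → {Econ}. No two conflicting exams share a time slot.

3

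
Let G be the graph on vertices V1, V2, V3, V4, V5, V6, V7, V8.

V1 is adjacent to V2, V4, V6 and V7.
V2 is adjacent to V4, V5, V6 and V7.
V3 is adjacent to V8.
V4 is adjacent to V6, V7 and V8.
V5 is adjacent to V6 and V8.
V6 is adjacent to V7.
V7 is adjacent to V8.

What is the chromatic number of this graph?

V1, V2, V4, V6, V7 are pairwise adjacent (a clique of size 5), so at least 5 colors are needed.
5 colors suffice: V1=5, V2=4, V3=1, V4=1, V5=1, V6=3, V7=2, V8=3. Every edge joins two different colors.

5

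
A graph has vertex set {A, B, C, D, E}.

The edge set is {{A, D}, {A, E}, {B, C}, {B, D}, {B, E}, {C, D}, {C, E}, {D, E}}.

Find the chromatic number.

4

B, C, D, E are pairwise adjacent (a clique of size 4), so at least 4 colors are needed.
4 colors suffice: color 1 → {E}; color 2 → {D}; color 3 → {A, C}; color 4 → {B}. Every edge joins two different colors.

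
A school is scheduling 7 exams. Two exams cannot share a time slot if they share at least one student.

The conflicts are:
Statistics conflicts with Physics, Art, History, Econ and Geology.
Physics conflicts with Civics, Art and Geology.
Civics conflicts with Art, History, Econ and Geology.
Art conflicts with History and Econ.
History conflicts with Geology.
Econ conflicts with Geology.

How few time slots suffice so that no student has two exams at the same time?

Statistics, Physics, Art are mutually in conflict, so at least 3 time slots are needed.
3 time slots suffice: Statistics=1, Physics=3, Civics=1, Art=2, History=3, Econ=3, Geology=2. Every pair that conflicts lands in different time slots.

3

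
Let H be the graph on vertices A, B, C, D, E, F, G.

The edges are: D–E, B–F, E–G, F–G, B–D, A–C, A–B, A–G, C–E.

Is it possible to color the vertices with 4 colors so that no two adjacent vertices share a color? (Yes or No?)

Yes

The chromatic number is 3. The cycle A-C-E-D-B-A has odd length 5, so it cannot be 2-colored; at least 3 colors are needed.
One proper 3-coloring: A=1, B=2, C=2, D=3, E=1, F=1, G=2.
Since 4 ≥ 3, a proper 4-coloring certainly exists.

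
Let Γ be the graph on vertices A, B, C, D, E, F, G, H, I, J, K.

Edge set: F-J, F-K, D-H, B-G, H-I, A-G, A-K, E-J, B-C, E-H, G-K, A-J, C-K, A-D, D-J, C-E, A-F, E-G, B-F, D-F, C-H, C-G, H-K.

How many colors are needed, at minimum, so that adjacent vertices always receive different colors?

4

A, D, F, J are pairwise adjacent (a clique of size 4), so at least 4 colors are needed.
One proper 4-coloring: A=2, B=3, C=2, D=3, E=3, F=1, G=1, H=1, I=2, J=4, K=3. Each edge has distinct colors on its endpoints.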